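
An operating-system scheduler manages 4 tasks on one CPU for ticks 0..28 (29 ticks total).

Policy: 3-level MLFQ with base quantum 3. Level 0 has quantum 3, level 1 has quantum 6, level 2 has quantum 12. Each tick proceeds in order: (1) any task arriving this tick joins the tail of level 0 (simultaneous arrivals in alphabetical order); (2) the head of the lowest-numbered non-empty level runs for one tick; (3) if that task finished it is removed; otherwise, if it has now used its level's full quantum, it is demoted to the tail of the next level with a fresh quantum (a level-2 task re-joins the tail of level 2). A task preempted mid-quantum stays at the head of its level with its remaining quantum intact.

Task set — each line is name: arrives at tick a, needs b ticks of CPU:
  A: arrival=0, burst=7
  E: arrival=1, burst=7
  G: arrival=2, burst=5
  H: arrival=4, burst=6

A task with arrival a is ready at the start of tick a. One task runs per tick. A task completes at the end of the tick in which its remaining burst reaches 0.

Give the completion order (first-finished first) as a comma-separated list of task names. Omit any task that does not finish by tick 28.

t=0: L0/L1/L2 = A/-/- → run A
t=1: L0/L1/L2 = AE/-/- → run A
t=2: L0/L1/L2 = AEG/-/- → run A
t=3: L0/L1/L2 = EG/A/- → run E
t=4: L0/L1/L2 = EGH/A/- → run E
t=5: L0/L1/L2 = EGH/A/- → run E
t=6: L0/L1/L2 = GH/AE/- → run G
t=7: L0/L1/L2 = GH/AE/- → run G
t=8: L0/L1/L2 = GH/AE/- → run G
t=9: L0/L1/L2 = H/AEG/- → run H
t=10: L0/L1/L2 = H/AEG/- → run H
t=11: L0/L1/L2 = H/AEG/- → run H
t=12: L0/L1/L2 = -/AEGH/- → run A
t=13: L0/L1/L2 = -/AEGH/- → run A
t=14: L0/L1/L2 = -/AEGH/- → run A
t=15: L0/L1/L2 = -/AEGH/- → run A
t=16: L0/L1/L2 = -/EGH/- → run E
t=17: L0/L1/L2 = -/EGH/- → run E
t=18: L0/L1/L2 = -/EGH/- → run E
t=19: L0/L1/L2 = -/EGH/- → run E
t=20: L0/L1/L2 = -/GH/- → run G
t=21: L0/L1/L2 = -/GH/- → run G
t=22: L0/L1/L2 = -/H/- → run H
t=23: L0/L1/L2 = -/H/- → run H
t=24: L0/L1/L2 = -/H/- → run H
t=25: (idle)
t=26: (idle)
t=27: (idle)
t=28: (idle)

completion order = A, E, G, H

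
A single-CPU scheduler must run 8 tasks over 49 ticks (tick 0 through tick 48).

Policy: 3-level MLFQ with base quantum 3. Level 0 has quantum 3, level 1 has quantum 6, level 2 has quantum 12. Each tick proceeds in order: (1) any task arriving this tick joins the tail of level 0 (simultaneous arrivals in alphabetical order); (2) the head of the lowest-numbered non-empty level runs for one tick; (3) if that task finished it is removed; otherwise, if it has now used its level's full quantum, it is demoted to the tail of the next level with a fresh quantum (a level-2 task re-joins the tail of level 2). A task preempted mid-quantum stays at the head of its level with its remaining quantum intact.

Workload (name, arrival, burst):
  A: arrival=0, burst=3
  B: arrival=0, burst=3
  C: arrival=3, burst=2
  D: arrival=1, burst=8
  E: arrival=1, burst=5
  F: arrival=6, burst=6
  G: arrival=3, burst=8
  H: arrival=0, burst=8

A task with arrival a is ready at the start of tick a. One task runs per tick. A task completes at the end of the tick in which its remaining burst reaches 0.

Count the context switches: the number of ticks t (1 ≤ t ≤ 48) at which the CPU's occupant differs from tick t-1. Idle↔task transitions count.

t=0: L0/L1/L2 = ABH/-/- → run A
t=1: L0/L1/L2 = ABHDE/-/- → run A
t=2: L0/L1/L2 = ABHDE/-/- → run A
t=3: L0/L1/L2 = BHDECG/-/- → run B
t=4: L0/L1/L2 = BHDECG/-/- → run B
t=5: L0/L1/L2 = BHDECG/-/- → run B
t=6: L0/L1/L2 = HDECGF/-/- → run H
t=7: L0/L1/L2 = HDECGF/-/- → run H
t=8: L0/L1/L2 = HDECGF/-/- → run H
t=9: L0/L1/L2 = DECGF/H/- → run D
t=10: L0/L1/L2 = DECGF/H/- → run D
t=11: L0/L1/L2 = DECGF/H/- → run D
t=12: L0/L1/L2 = ECGF/HD/- → run E
t=13: L0/L1/L2 = ECGF/HD/- → run E
t=14: L0/L1/L2 = ECGF/HD/- → run E
t=15: L0/L1/L2 = CGF/HDE/- → run C
t=16: L0/L1/L2 = CGF/HDE/- → run C
t=17: L0/L1/L2 = GF/HDE/- → run G
t=18: L0/L1/L2 = GF/HDE/- → run G
t=19: L0/L1/L2 = GF/HDE/- → run G
t=20: L0/L1/L2 = F/HDEG/- → run F
t=21: L0/L1/L2 = F/HDEG/- → run F
t=22: L0/L1/L2 = F/HDEG/- → run F
t=23: L0/L1/L2 = -/HDEGF/- → run H
t=24: L0/L1/L2 = -/HDEGF/- → run H
t=25: L0/L1/L2 = -/HDEGF/- → run H
t=26: L0/L1/L2 = -/HDEGF/- → run H
t=27: L0/L1/L2 = -/HDEGF/- → run H
t=28: L0/L1/L2 = -/DEGF/- → run D
t=29: L0/L1/L2 = -/DEGF/- → run D
t=30: L0/L1/L2 = -/DEGF/- → run D
t=31: L0/L1/L2 = -/DEGF/- → run D
t=32: L0/L1/L2 = -/DEGF/- → run D
t=33: L0/L1/L2 = -/EGF/- → run E
t=34: L0/L1/L2 = -/EGF/- → run E
t=35: L0/L1/L2 = -/GF/- → run G
t=36: L0/L1/L2 = -/GF/- → run G
t=37: L0/L1/L2 = -/GF/- → run G
t=38: L0/L1/L2 = -/GF/- → run G
t=39: L0/L1/L2 = -/GF/- → run G
t=40: L0/L1/L2 = -/F/- → run F
t=41: L0/L1/L2 = -/F/- → run F
t=42: L0/L1/L2 = -/F/- → run F
t=43: (idle)
t=44: (idle)
t=45: (idle)
t=46: (idle)
t=47: (idle)
t=48: (idle)

context switches = 13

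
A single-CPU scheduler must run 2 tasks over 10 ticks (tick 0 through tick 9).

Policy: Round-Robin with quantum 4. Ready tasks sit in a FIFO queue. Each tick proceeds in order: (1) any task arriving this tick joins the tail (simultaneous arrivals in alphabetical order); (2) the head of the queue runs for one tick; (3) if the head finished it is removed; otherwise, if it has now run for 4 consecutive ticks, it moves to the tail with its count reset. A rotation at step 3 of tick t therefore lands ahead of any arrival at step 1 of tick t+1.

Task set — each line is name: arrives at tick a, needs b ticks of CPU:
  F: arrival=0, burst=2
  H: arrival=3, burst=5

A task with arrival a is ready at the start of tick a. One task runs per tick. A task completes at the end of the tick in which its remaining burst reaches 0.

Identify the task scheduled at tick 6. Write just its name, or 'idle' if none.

running at tick 6 = H

t=0: queue=[F] q_used=0 → run F
t=1: queue=[F] q_used=1 → run F
t=2: (idle)
t=3: queue=[H] q_used=0 → run H
t=4: queue=[H] q_used=1 → run H
t=5: queue=[H] q_used=2 → run H
t=6: queue=[H] q_used=3 → run H
t=7: queue=[H] q_used=0 → run H
t=8: (idle)
t=9: (idle)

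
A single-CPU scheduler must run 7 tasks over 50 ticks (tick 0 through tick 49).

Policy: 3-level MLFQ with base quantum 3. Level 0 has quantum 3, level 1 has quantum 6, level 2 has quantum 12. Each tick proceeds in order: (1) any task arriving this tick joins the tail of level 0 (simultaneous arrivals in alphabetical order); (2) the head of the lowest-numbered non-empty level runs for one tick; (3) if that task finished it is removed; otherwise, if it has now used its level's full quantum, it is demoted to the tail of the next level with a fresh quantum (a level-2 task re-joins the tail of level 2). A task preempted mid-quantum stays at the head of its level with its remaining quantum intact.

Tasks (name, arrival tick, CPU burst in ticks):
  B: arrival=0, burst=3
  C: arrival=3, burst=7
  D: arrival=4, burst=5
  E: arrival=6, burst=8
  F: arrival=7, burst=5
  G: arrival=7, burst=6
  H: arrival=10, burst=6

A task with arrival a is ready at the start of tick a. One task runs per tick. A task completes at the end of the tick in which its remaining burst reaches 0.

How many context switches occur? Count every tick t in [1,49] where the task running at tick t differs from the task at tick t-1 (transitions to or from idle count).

context switches = 13

t=0: L0/L1/L2 = B/-/- → run B
t=1: L0/L1/L2 = B/-/- → run B
t=2: L0/L1/L2 = B/-/- → run B
t=3: L0/L1/L2 = C/-/- → run C
t=4: L0/L1/L2 = CD/-/- → run C
t=5: L0/L1/L2 = CD/-/- → run C
t=6: L0/L1/L2 = DE/C/- → run D
t=7: L0/L1/L2 = DEFG/C/- → run D
t=8: L0/L1/L2 = DEFG/C/- → run D
t=9: L0/L1/L2 = EFG/CD/- → run E
t=10: L0/L1/L2 = EFGH/CD/- → run E
t=11: L0/L1/L2 = EFGH/CD/- → run E
t=12: L0/L1/L2 = FGH/CDE/- → run F
t=13: L0/L1/L2 = FGH/CDE/- → run F
t=14: L0/L1/L2 = FGH/CDE/- → run F
t=15: L0/L1/L2 = GH/CDEF/- → run G
t=16: L0/L1/L2 = GH/CDEF/- → run G
t=17: L0/L1/L2 = GH/CDEF/- → run G
t=18: L0/L1/L2 = H/CDEFG/- → run H
t=19: L0/L1/L2 = H/CDEFG/- → run H
t=20: L0/L1/L2 = H/CDEFG/- → run H
t=21: L0/L1/L2 = -/CDEFGH/- → run C
t=22: L0/L1/L2 = -/CDEFGH/- → run C
t=23: L0/L1/L2 = -/CDEFGH/- → run C
t=24: L0/L1/L2 = -/CDEFGH/- → run C
t=25: L0/L1/L2 = -/DEFGH/- → run D
t=26: L0/L1/L2 = -/DEFGH/- → run D
t=27: L0/L1/L2 = -/EFGH/- → run E
t=28: L0/L1/L2 = -/EFGH/- → run E
t=29: L0/L1/L2 = -/EFGH/- → run E
t=30: L0/L1/L2 = -/EFGH/- → run E
t=31: L0/L1/L2 = -/EFGH/- → run E
t=32: L0/L1/L2 = -/FGH/- → run F
t=33: L0/L1/L2 = -/FGH/- → run F
t=34: L0/L1/L2 = -/GH/- → run G
t=35: L0/L1/L2 = -/GH/- → run G
t=36: L0/L1/L2 = -/GH/- → run G
t=37: L0/L1/L2 = -/H/- → run H
t=38: L0/L1/L2 = -/H/- → run H
t=39: L0/L1/L2 = -/H/- → run H
t=40: (idle)
t=41: (idle)
t=42: (idle)
t=43: (idle)
t=44: (idle)
t=45: (idle)
t=46: (idle)
t=47: (idle)
t=48: (idle)
t=49: (idle)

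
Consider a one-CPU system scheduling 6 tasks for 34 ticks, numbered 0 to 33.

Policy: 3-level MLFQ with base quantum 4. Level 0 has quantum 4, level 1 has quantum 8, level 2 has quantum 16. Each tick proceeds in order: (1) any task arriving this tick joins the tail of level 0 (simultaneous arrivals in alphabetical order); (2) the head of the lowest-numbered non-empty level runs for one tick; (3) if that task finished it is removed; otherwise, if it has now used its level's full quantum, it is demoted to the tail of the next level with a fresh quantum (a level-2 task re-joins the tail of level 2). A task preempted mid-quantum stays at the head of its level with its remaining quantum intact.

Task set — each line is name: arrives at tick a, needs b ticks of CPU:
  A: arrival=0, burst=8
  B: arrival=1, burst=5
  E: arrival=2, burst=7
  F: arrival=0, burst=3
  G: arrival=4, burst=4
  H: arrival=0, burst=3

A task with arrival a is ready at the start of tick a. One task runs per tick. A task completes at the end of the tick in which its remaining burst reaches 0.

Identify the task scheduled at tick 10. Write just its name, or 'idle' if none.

t=0: L0/L1/L2 = AFH/-/- → run A
t=1: L0/L1/L2 = AFHB/-/- → run A
t=2: L0/L1/L2 = AFHBE/-/- → run A
t=3: L0/L1/L2 = AFHBE/-/- → run A
t=4: L0/L1/L2 = FHBEG/A/- → run F
t=5: L0/L1/L2 = FHBEG/A/- → run F
t=6: L0/L1/L2 = FHBEG/A/- → run F
t=7: L0/L1/L2 = HBEG/A/- → run H
t=8: L0/L1/L2 = HBEG/A/- → run H
t=9: L0/L1/L2 = HBEG/A/- → run H
t=10: L0/L1/L2 = BEG/A/- → run B
t=11: L0/L1/L2 = BEG/A/- → run B
t=12: L0/L1/L2 = BEG/A/- → run B
t=13: L0/L1/L2 = BEG/A/- → run B
t=14: L0/L1/L2 = EG/AB/- → run E
t=15: L0/L1/L2 = EG/AB/- → run E
t=16: L0/L1/L2 = EG/AB/- → run E
t=17: L0/L1/L2 = EG/AB/- → run E
t=18: L0/L1/L2 = G/ABE/- → run G
t=19: L0/L1/L2 = G/ABE/- → run G
t=20: L0/L1/L2 = G/ABE/- → run G
t=21: L0/L1/L2 = G/ABE/- → run G
t=22: L0/L1/L2 = -/ABE/- → run A
t=23: L0/L1/L2 = -/ABE/- → run A
t=24: L0/L1/L2 = -/ABE/- → run A
t=25: L0/L1/L2 = -/ABE/- → run A
t=26: L0/L1/L2 = -/BE/- → run B
t=27: L0/L1/L2 = -/E/- → run E
t=28: L0/L1/L2 = -/E/- → run E
t=29: L0/L1/L2 = -/E/- → run E
t=30: (idle)
t=31: (idle)
t=32: (idle)
t=33: (idle)

running at tick 10 = B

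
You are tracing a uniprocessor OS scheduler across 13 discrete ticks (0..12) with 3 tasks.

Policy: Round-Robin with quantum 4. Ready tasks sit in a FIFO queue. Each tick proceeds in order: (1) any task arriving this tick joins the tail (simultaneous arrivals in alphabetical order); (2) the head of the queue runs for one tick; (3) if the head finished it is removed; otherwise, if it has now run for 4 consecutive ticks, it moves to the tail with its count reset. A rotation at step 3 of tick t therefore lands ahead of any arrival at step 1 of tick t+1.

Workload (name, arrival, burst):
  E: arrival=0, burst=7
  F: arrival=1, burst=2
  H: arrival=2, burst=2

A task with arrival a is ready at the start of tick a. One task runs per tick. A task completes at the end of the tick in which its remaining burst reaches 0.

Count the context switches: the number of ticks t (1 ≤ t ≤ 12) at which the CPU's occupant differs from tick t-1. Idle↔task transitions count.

t=0: queue=[E] q_used=0 → run E
t=1: queue=[E,F] q_used=1 → run E
t=2: queue=[E,F,H] q_used=2 → run E
t=3: queue=[E,F,H] q_used=3 → run E
t=4: queue=[F,H,E] q_used=0 → run F
t=5: queue=[F,H,E] q_used=1 → run F
t=6: queue=[H,E] q_used=0 → run H
t=7: queue=[H,E] q_used=1 → run H
t=8: queue=[E] q_used=0 → run E
t=9: queue=[E] q_used=1 → run E
t=10: queue=[E] q_used=2 → run E
t=11: (idle)
t=12: (idle)

context switches = 4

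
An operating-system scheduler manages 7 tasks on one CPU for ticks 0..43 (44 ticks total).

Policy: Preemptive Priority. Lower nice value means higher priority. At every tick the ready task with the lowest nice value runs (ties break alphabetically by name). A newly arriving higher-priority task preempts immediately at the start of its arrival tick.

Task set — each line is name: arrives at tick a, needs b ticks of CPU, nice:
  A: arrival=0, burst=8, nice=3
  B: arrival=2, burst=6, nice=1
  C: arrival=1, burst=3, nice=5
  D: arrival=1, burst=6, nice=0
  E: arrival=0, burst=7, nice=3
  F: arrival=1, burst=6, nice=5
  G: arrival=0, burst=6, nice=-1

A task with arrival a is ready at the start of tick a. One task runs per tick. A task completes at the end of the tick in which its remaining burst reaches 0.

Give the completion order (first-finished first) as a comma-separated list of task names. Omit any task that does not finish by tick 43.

completion order = G, D, B, A, E, C, F

t=0: ready={A,E,G} → run G
t=1: ready={A,C,D,E,F,G} → run G
t=2: ready={A,B,C,D,E,F,G} → run G
t=3: ready={A,B,C,D,E,F,G} → run G
t=4: ready={A,B,C,D,E,F,G} → run G
t=5: ready={A,B,C,D,E,F,G} → run G
t=6: ready={A,B,C,D,E,F} → run D
t=7: ready={A,B,C,D,E,F} → run D
t=8: ready={A,B,C,D,E,F} → run D
t=9: ready={A,B,C,D,E,F} → run D
t=10: ready={A,B,C,D,E,F} → run D
t=11: ready={A,B,C,D,E,F} → run D
t=12: ready={A,B,C,E,F} → run B
t=13: ready={A,B,C,E,F} → run B
t=14: ready={A,B,C,E,F} → run B
t=15: ready={A,B,C,E,F} → run B
t=16: ready={A,B,C,E,F} → run B
t=17: ready={A,B,C,E,F} → run B
t=18: ready={A,C,E,F} → run A
t=19: ready={A,C,E,F} → run A
t=20: ready={A,C,E,F} → run A
t=21: ready={A,C,E,F} → run A
t=22: ready={A,C,E,F} → run A
t=23: ready={A,C,E,F} → run A
t=24: ready={A,C,E,F} → run A
t=25: ready={A,C,E,F} → run A
t=26: ready={C,E,F} → run E
t=27: ready={C,E,F} → run E
t=28: ready={C,E,F} → run E
t=29: ready={C,E,F} → run E
t=30: ready={C,E,F} → run E
t=31: ready={C,E,F} → run E
t=32: ready={C,E,F} → run E
t=33: ready={C,F} → run C
t=34: ready={C,F} → run C
t=35: ready={C,F} → run C
t=36: ready={F} → run F
t=37: ready={F} → run F
t=38: ready={F} → run F
t=39: ready={F} → run F
t=40: ready={F} → run F
t=41: ready={F} → run F
t=42: (idle)
t=43: (idle)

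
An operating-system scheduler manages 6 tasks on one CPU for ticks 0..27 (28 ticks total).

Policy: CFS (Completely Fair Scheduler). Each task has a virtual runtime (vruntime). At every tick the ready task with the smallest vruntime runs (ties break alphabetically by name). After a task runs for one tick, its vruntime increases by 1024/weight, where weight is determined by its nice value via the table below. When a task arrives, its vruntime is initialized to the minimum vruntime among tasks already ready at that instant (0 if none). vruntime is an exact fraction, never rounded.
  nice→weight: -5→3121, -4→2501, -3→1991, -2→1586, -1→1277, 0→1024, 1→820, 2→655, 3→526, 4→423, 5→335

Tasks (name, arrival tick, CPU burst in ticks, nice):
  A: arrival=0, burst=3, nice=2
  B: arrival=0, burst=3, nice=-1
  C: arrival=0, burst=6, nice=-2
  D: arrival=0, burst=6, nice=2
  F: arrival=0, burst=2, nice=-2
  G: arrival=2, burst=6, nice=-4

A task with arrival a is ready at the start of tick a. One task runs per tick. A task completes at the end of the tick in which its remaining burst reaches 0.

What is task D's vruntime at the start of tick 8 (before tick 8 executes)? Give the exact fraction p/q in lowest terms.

t=0: vr[A=0 B=0 C=0 D=0 F=0] → run A
t=1: vr[A=1024/655 B=0 C=0 D=0 F=0] → run B
t=2: vr[A=1024/655 B=1024/1277 C=0 D=0 F=0 G=0] → run C
t=3: vr[A=1024/655 B=1024/1277 C=512/793 D=0 F=0 G=0] → run D
t=4: vr[A=1024/655 B=1024/1277 C=512/793 D=1024/655 F=0 G=0] → run F
t=5: vr[A=1024/655 B=1024/1277 C=512/793 D=1024/655 F=512/793 G=0] → run G
t=6: vr[A=1024/655 B=1024/1277 C=512/793 D=1024/655 F=512/793 G=1024/2501] → run G
t=7: vr[A=1024/655 B=1024/1277 C=512/793 D=1024/655 F=512/793 G=2048/2501] → run C
t=8: vr[A=1024/655 B=1024/1277 C=1024/793 D=1024/655 F=512/793 G=2048/2501] → run F
t=9: vr[A=1024/655 B=1024/1277 C=1024/793 D=1024/655 G=2048/2501] → run B
t=10: vr[A=1024/655 B=2048/1277 C=1024/793 D=1024/655 G=2048/2501] → run G
t=11: vr[A=1024/655 B=2048/1277 C=1024/793 D=1024/655 G=3072/2501] → run G
t=12: vr[A=1024/655 B=2048/1277 C=1024/793 D=1024/655 G=4096/2501] → run C
t=13: vr[A=1024/655 B=2048/1277 C=1536/793 D=1024/655 G=4096/2501] → run A
t=14: vr[A=2048/655 B=2048/1277 C=1536/793 D=1024/655 G=4096/2501] → run D
t=15: vr[A=2048/655 B=2048/1277 C=1536/793 D=2048/655 G=4096/2501] → run B
t=16: vr[A=2048/655 C=1536/793 D=2048/655 G=4096/2501] → run G
t=17: vr[A=2048/655 C=1536/793 D=2048/655 G=5120/2501] → run C
t=18: vr[A=2048/655 C=2048/793 D=2048/655 G=5120/2501] → run G
t=19: vr[A=2048/655 C=2048/793 D=2048/655] → run C
t=20: vr[A=2048/655 C=2560/793 D=2048/655] → run A
t=21: vr[C=2560/793 D=2048/655] → run D
t=22: vr[C=2560/793 D=3072/655] → run C
t=23: vr[D=3072/655] → run D
t=24: vr[D=4096/655] → run D
t=25: vr[D=1024/131] → run D
t=26: (idle)
t=27: (idle)

vruntime(D, start of tick 8) = 1024/655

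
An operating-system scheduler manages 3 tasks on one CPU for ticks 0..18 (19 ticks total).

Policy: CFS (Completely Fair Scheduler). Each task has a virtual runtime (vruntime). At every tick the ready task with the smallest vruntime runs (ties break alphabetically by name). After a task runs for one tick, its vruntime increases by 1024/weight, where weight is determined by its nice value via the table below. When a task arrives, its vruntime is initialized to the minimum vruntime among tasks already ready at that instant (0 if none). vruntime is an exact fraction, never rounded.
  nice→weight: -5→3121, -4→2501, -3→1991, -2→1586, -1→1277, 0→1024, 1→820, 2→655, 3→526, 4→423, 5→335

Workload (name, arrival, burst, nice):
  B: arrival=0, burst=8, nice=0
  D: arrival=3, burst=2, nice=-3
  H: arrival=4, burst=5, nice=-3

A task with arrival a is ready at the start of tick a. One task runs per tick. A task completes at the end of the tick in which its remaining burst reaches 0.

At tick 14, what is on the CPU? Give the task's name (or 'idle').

t=0: vr[B=0] → run B
t=1: vr[B=1] → run B
t=2: vr[B=2] → run B
t=3: vr[B=3 D=3] → run B
t=4: vr[B=4 D=3 H=3] → run D
t=5: vr[B=4 D=6997/1991 H=3] → run H
t=6: vr[B=4 D=6997/1991 H=6997/1991] → run D
t=7: vr[B=4 H=6997/1991] → run H
t=8: vr[B=4 H=8021/1991] → run B
t=9: vr[B=5 H=8021/1991] → run H
t=10: vr[B=5 H=9045/1991] → run H
t=11: vr[B=5 H=10069/1991] → run B
t=12: vr[B=6 H=10069/1991] → run H
t=13: vr[B=6] → run B
t=14: vr[B=7] → run B
t=15: (idle)
t=16: (idle)
t=17: (idle)
t=18: (idle)

running at tick 14 = B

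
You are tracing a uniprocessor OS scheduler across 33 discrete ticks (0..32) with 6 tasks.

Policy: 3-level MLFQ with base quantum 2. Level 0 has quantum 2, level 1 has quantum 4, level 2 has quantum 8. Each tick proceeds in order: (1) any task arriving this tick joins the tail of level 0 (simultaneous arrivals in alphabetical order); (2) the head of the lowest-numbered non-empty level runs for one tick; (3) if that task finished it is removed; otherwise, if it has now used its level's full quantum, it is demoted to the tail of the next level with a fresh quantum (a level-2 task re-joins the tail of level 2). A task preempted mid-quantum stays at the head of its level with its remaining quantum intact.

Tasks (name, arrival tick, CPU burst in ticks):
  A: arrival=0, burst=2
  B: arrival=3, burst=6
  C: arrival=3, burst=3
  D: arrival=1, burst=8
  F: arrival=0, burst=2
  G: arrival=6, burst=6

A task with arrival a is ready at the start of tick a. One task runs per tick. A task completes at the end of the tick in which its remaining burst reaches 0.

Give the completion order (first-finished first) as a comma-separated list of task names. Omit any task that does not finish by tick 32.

t=0: L0/L1/L2 = AF/-/- → run A
t=1: L0/L1/L2 = AFD/-/- → run A
t=2: L0/L1/L2 = FD/-/- → run F
t=3: L0/L1/L2 = FDBC/-/- → run F
t=4: L0/L1/L2 = DBC/-/- → run D
t=5: L0/L1/L2 = DBC/-/- → run D
t=6: L0/L1/L2 = BCG/D/- → run B
t=7: L0/L1/L2 = BCG/D/- → run B
t=8: L0/L1/L2 = CG/DB/- → run C
t=9: L0/L1/L2 = CG/DB/- → run C
t=10: L0/L1/L2 = G/DBC/- → run G
t=11: L0/L1/L2 = G/DBC/- → run G
t=12: L0/L1/L2 = -/DBCG/- → run D
t=13: L0/L1/L2 = -/DBCG/- → run D
t=14: L0/L1/L2 = -/DBCG/- → run D
t=15: L0/L1/L2 = -/DBCG/- → run D
t=16: L0/L1/L2 = -/BCG/D → run B
t=17: L0/L1/L2 = -/BCG/D → run B
t=18: L0/L1/L2 = -/BCG/D → run B
t=19: L0/L1/L2 = -/BCG/D → run B
t=20: L0/L1/L2 = -/CG/D → run C
t=21: L0/L1/L2 = -/G/D → run G
t=22: L0/L1/L2 = -/G/D → run G
t=23: L0/L1/L2 = -/G/D → run G
t=24: L0/L1/L2 = -/G/D → run G
t=25: L0/L1/L2 = -/-/D → run D
t=26: L0/L1/L2 = -/-/D → run D
t=27: (idle)
t=28: (idle)
t=29: (idle)
t=30: (idle)
t=31: (idle)
t=32: (idle)

completion order = A, F, B, C, G, D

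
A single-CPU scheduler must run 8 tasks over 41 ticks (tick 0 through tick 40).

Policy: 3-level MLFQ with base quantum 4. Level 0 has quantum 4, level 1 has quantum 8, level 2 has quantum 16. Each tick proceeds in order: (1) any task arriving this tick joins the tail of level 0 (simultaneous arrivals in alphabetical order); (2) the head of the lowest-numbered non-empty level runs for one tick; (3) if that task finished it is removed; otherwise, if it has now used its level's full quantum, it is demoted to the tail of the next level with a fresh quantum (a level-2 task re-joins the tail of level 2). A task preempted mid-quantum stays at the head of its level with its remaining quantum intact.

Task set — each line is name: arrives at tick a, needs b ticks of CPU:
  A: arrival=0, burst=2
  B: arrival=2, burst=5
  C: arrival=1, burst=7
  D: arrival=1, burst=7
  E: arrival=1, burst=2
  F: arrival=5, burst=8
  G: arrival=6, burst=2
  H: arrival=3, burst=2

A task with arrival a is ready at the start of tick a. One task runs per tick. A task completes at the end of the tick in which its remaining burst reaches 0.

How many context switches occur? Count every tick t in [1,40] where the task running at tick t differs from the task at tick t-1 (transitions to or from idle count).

context switches = 12

t=0: L0/L1/L2 = A/-/- → run A
t=1: L0/L1/L2 = ACDE/-/- → run A
t=2: L0/L1/L2 = CDEB/-/- → run C
t=3: L0/L1/L2 = CDEBH/-/- → run C
t=4: L0/L1/L2 = CDEBH/-/- → run C
t=5: L0/L1/L2 = CDEBHF/-/- → run C
t=6: L0/L1/L2 = DEBHFG/C/- → run D
t=7: L0/L1/L2 = DEBHFG/C/- → run D
t=8: L0/L1/L2 = DEBHFG/C/- → run D
t=9: L0/L1/L2 = DEBHFG/C/- → run D
t=10: L0/L1/L2 = EBHFG/CD/- → run E
t=11: L0/L1/L2 = EBHFG/CD/- → run E
t=12: L0/L1/L2 = BHFG/CD/- → run B
t=13: L0/L1/L2 = BHFG/CD/- → run B
t=14: L0/L1/L2 = BHFG/CD/- → run B
t=15: L0/L1/L2 = BHFG/CD/- → run B
t=16: L0/L1/L2 = HFG/CDB/- → run H
t=17: L0/L1/L2 = HFG/CDB/- → run H
t=18: L0/L1/L2 = FG/CDB/- → run F
t=19: L0/L1/L2 = FG/CDB/- → run F
t=20: L0/L1/L2 = FG/CDB/- → run F
t=21: L0/L1/L2 = FG/CDB/- → run F
t=22: L0/L1/L2 = G/CDBF/- → run G
t=23: L0/L1/L2 = G/CDBF/- → run G
t=24: L0/L1/L2 = -/CDBF/- → run C
t=25: L0/L1/L2 = -/CDBF/- → run C
t=26: L0/L1/L2 = -/CDBF/- → run C
t=27: L0/L1/L2 = -/DBF/- → run D
t=28: L0/L1/L2 = -/DBF/- → run D
t=29: L0/L1/L2 = -/DBF/- → run D
t=30: L0/L1/L2 = -/BF/- → run B
t=31: L0/L1/L2 = -/F/- → run F
t=32: L0/L1/L2 = -/F/- → run F
t=33: L0/L1/L2 = -/F/- → run F
t=34: L0/L1/L2 = -/F/- → run F
t=35: (idle)
t=36: (idle)
t=37: (idle)
t=38: (idle)
t=39: (idle)
t=40: (idle)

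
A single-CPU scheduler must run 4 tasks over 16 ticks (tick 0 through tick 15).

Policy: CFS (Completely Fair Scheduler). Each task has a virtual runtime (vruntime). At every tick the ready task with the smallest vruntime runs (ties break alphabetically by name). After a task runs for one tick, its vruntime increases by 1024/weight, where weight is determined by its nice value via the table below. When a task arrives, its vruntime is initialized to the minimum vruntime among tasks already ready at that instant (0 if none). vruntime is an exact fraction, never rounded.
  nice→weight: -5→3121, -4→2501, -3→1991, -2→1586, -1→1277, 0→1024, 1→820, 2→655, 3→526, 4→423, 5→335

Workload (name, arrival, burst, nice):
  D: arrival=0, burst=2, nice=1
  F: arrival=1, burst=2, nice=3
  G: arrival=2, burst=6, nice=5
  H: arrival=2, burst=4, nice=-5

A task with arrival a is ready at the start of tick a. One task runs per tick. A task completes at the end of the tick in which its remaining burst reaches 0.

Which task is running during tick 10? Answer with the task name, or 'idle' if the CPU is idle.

running at tick 10 = G

t=0: vr[D=0] → run D
t=1: vr[D=256/205 F=256/205] → run D
t=2: vr[F=256/205 G=256/205 H=256/205] → run F
t=3: vr[F=172288/53915 G=256/205 H=256/205] → run G
t=4: vr[F=172288/53915 G=59136/13735 H=256/205] → run H
t=5: vr[F=172288/53915 G=59136/13735 H=1008896/639805] → run H
t=6: vr[F=172288/53915 G=59136/13735 H=1218816/639805] → run H
t=7: vr[F=172288/53915 G=59136/13735 H=1428736/639805] → run H
t=8: vr[F=172288/53915 G=59136/13735] → run F
t=9: vr[G=59136/13735] → run G
t=10: vr[G=20224/2747] → run G
t=11: vr[G=143104/13735] → run G
t=12: vr[G=185088/13735] → run G
t=13: vr[G=227072/13735] → run G
t=14: (idle)
t=15: (idle)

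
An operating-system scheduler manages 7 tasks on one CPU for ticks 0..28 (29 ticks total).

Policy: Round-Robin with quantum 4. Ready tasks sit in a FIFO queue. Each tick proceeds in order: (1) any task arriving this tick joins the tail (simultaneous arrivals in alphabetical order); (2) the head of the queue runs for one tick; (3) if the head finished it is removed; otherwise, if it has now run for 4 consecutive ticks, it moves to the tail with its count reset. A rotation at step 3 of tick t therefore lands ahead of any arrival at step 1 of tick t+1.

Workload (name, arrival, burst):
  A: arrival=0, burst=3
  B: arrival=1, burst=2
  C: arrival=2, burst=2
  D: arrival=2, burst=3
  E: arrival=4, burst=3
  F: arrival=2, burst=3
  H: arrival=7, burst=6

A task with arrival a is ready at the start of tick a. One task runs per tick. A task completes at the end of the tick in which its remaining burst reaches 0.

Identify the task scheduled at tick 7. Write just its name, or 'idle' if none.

running at tick 7 = D

t=0: queue=[A] q_used=0 → run A
t=1: queue=[A,B] q_used=1 → run A
t=2: queue=[A,B,C,D,F] q_used=2 → run A
t=3: queue=[B,C,D,F] q_used=0 → run B
t=4: queue=[B,C,D,F,E] q_used=1 → run B
t=5: queue=[C,D,F,E] q_used=0 → run C
t=6: queue=[C,D,F,E] q_used=1 → run C
t=7: queue=[D,F,E,H] q_used=0 → run D
t=8: queue=[D,F,E,H] q_used=1 → run D
t=9: queue=[D,F,E,H] q_used=2 → run D
t=10: queue=[F,E,H] q_used=0 → run F
t=11: queue=[F,E,H] q_used=1 → run F
t=12: queue=[F,E,H] q_used=2 → run F
t=13: queue=[E,H] q_used=0 → run E
t=14: queue=[E,H] q_used=1 → run E
t=15: queue=[E,H] q_used=2 → run E
t=16: queue=[H] q_used=0 → run H
t=17: queue=[H] q_used=1 → run H
t=18: queue=[H] q_used=2 → run H
t=19: queue=[H] q_used=3 → run H
t=20: queue=[H] q_used=0 → run H
t=21: queue=[H] q_used=1 → run H
t=22: (idle)
t=23: (idle)
t=24: (idle)
t=25: (idle)
t=26: (idle)
t=27: (idle)
t=28: (idle)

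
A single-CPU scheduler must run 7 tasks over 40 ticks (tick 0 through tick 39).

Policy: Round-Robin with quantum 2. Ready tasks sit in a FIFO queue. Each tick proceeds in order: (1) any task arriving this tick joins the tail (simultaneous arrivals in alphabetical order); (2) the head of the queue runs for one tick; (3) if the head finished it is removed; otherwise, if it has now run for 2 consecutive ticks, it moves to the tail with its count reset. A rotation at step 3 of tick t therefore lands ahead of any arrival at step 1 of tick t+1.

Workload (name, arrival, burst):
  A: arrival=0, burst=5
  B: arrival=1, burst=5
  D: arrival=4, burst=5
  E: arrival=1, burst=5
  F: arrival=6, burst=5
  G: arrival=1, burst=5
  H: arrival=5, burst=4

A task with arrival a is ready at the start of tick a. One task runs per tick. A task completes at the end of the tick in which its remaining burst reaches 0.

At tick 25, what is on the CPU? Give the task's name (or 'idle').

t=0: queue=[A] q_used=0 → run A
t=1: queue=[A,B,E,G] q_used=1 → run A
t=2: queue=[B,E,G,A] q_used=0 → run B
t=3: queue=[B,E,G,A] q_used=1 → run B
t=4: queue=[E,G,A,B,D] q_used=0 → run E
t=5: queue=[E,G,A,B,D,H] q_used=1 → run E
t=6: queue=[G,A,B,D,H,E,F] q_used=0 → run G
t=7: queue=[G,A,B,D,H,E,F] q_used=1 → run G
t=8: queue=[A,B,D,H,E,F,G] q_used=0 → run A
t=9: queue=[A,B,D,H,E,F,G] q_used=1 → run A
t=10: queue=[B,D,H,E,F,G,A] q_used=0 → run B
t=11: queue=[B,D,H,E,F,G,A] q_used=1 → run B
t=12: queue=[D,H,E,F,G,A,B] q_used=0 → run D
t=13: queue=[D,H,E,F,G,A,B] q_used=1 → run D
t=14: queue=[H,E,F,G,A,B,D] q_used=0 → run H
t=15: queue=[H,E,F,G,A,B,D] q_used=1 → run H
t=16: queue=[E,F,G,A,B,D,H] q_used=0 → run E
t=17: queue=[E,F,G,A,B,D,H] q_used=1 → run E
t=18: queue=[F,G,A,B,D,H,E] q_used=0 → run F
t=19: queue=[F,G,A,B,D,H,E] q_used=1 → run F
t=20: queue=[G,A,B,D,H,E,F] q_used=0 → run G
t=21: queue=[G,A,B,D,H,E,F] q_used=1 → run G
t=22: queue=[A,B,D,H,E,F,G] q_used=0 → run A
t=23: queue=[B,D,H,E,F,G] q_used=0 → run B
t=24: queue=[D,H,E,F,G] q_used=0 → run D
t=25: queue=[D,H,E,F,G] q_used=1 → run D
t=26: queue=[H,E,F,G,D] q_used=0 → run H
t=27: queue=[H,E,F,G,D] q_used=1 → run H
t=28: queue=[E,F,G,D] q_used=0 → run E
t=29: queue=[F,G,D] q_used=0 → run F
t=30: queue=[F,G,D] q_used=1 → run F
t=31: queue=[G,D,F] q_used=0 → run G
t=32: queue=[D,F] q_used=0 → run D
t=33: queue=[F] q_used=0 → run F
t=34: (idle)
t=35: (idle)
t=36: (idle)
t=37: (idle)
t=38: (idle)
t=39: (idle)

running at tick 25 = D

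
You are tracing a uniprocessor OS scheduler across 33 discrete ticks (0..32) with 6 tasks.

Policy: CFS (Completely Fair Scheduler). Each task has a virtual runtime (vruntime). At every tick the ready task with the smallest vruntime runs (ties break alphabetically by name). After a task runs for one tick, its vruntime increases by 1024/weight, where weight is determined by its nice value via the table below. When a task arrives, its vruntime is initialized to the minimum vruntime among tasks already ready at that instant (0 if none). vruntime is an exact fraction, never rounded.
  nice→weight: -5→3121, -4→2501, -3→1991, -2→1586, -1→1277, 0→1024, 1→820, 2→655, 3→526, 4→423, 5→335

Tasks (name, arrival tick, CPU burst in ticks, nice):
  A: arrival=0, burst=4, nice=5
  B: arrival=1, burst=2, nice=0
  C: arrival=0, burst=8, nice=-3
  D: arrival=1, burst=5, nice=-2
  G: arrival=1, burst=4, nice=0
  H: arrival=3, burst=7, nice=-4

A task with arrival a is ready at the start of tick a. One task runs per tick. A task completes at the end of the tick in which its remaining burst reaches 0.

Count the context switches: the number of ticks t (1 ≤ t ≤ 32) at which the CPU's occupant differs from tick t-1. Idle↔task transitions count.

context switches = 27

t=0: vr[A=0 C=0] → run A
t=1: vr[A=1024/335 B=0 C=0 D=0 G=0] → run B
t=2: vr[A=1024/335 B=1 C=0 D=0 G=0] → run C
t=3: vr[A=1024/335 B=1 C=1024/1991 D=0 G=0 H=0] → run D
t=4: vr[A=1024/335 B=1 C=1024/1991 D=512/793 G=0 H=0] → run G
t=5: vr[A=1024/335 B=1 C=1024/1991 D=512/793 G=1 H=0] → run H
t=6: vr[A=1024/335 B=1 C=1024/1991 D=512/793 G=1 H=1024/2501] → run H
t=7: vr[A=1024/335 B=1 C=1024/1991 D=512/793 G=1 H=2048/2501] → run C
t=8: vr[A=1024/335 B=1 C=2048/1991 D=512/793 G=1 H=2048/2501] → run D
t=9: vr[A=1024/335 B=1 C=2048/1991 D=1024/793 G=1 H=2048/2501] → run H
t=10: vr[A=1024/335 B=1 C=2048/1991 D=1024/793 G=1 H=3072/2501] → run B
t=11: vr[A=1024/335 C=2048/1991 D=1024/793 G=1 H=3072/2501] → run G
t=12: vr[A=1024/335 C=2048/1991 D=1024/793 G=2 H=3072/2501] → run C
t=13: vr[A=1024/335 C=3072/1991 D=1024/793 G=2 H=3072/2501] → run H
t=14: vr[A=1024/335 C=3072/1991 D=1024/793 G=2 H=4096/2501] → run D
t=15: vr[A=1024/335 C=3072/1991 D=1536/793 G=2 H=4096/2501] → run C
t=16: vr[A=1024/335 C=4096/1991 D=1536/793 G=2 H=4096/2501] → run H
t=17: vr[A=1024/335 C=4096/1991 D=1536/793 G=2 H=5120/2501] → run D
t=18: vr[A=1024/335 C=4096/1991 D=2048/793 G=2 H=5120/2501] → run G
t=19: vr[A=1024/335 C=4096/1991 D=2048/793 G=3 H=5120/2501] → run H
t=20: vr[A=1024/335 C=4096/1991 D=2048/793 G=3 H=6144/2501] → run C
t=21: vr[A=1024/335 C=5120/1991 D=2048/793 G=3 H=6144/2501] → run H
t=22: vr[A=1024/335 C=5120/1991 D=2048/793 G=3] → run C
t=23: vr[A=1024/335 C=6144/1991 D=2048/793 G=3] → run D
t=24: vr[A=1024/335 C=6144/1991 G=3] → run G
t=25: vr[A=1024/335 C=6144/1991] → run A
t=26: vr[A=2048/335 C=6144/1991] → run C
t=27: vr[A=2048/335 C=7168/1991] → run C
t=28: vr[A=2048/335] → run A
t=29: vr[A=3072/335] → run A
t=30: (idle)
t=31: (idle)
t=32: (idle)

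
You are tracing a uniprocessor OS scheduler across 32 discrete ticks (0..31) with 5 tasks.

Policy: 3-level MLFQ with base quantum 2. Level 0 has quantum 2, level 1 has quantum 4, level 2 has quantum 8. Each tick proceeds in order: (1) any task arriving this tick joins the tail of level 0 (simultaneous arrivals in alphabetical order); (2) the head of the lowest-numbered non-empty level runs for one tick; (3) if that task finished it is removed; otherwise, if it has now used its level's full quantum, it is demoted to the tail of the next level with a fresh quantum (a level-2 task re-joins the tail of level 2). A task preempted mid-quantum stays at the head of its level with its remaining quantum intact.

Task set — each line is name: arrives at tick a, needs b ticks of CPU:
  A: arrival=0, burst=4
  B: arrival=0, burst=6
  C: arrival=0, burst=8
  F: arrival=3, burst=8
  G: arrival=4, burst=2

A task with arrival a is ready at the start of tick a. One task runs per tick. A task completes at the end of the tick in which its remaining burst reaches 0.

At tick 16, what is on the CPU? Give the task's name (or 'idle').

t=0: L0/L1/L2 = ABC/-/- → run A
t=1: L0/L1/L2 = ABC/-/- → run A
t=2: L0/L1/L2 = BC/A/- → run B
t=3: L0/L1/L2 = BCF/A/- → run B
t=4: L0/L1/L2 = CFG/AB/- → run C
t=5: L0/L1/L2 = CFG/AB/- → run C
t=6: L0/L1/L2 = FG/ABC/- → run F
t=7: L0/L1/L2 = FG/ABC/- → run F
t=8: L0/L1/L2 = G/ABCF/- → run G
t=9: L0/L1/L2 = G/ABCF/- → run G
t=10: L0/L1/L2 = -/ABCF/- → run A
t=11: L0/L1/L2 = -/ABCF/- → run A
t=12: L0/L1/L2 = -/BCF/- → run B
t=13: L0/L1/L2 = -/BCF/- → run B
t=14: L0/L1/L2 = -/BCF/- → run B
t=15: L0/L1/L2 = -/BCF/- → run B
t=16: L0/L1/L2 = -/CF/- → run C
t=17: L0/L1/L2 = -/CF/- → run C
t=18: L0/L1/L2 = -/CF/- → run C
t=19: L0/L1/L2 = -/CF/- → run C
t=20: L0/L1/L2 = -/F/C → run F
t=21: L0/L1/L2 = -/F/C → run F
t=22: L0/L1/L2 = -/F/C → run F
t=23: L0/L1/L2 = -/F/C → run F
t=24: L0/L1/L2 = -/-/CF → run C
t=25: L0/L1/L2 = -/-/CF → run C
t=26: L0/L1/L2 = -/-/F → run F
t=27: L0/L1/L2 = -/-/F → run F
t=28: (idle)
t=29: (idle)
t=30: (idle)
t=31: (idle)

running at tick 16 = C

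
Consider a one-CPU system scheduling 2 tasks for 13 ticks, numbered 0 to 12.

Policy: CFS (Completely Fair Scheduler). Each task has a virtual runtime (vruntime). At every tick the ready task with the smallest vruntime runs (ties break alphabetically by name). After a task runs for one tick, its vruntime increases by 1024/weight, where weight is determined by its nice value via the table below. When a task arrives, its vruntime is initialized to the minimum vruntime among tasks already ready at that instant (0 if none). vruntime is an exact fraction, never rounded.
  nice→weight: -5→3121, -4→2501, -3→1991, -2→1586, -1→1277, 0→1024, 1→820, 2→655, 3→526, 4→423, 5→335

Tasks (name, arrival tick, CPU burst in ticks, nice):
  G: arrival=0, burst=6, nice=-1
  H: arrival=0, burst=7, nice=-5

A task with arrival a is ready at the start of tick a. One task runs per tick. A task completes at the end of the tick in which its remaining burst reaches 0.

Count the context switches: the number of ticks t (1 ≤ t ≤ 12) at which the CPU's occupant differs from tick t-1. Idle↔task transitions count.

context switches = 6

t=0: vr[G=0 H=0] → run G
t=1: vr[G=1024/1277 H=0] → run H
t=2: vr[G=1024/1277 H=1024/3121] → run H
t=3: vr[G=1024/1277 H=2048/3121] → run H
t=4: vr[G=1024/1277 H=3072/3121] → run G
t=5: vr[G=2048/1277 H=3072/3121] → run H
t=6: vr[G=2048/1277 H=4096/3121] → run H
t=7: vr[G=2048/1277 H=5120/3121] → run G
t=8: vr[G=3072/1277 H=5120/3121] → run H
t=9: vr[G=3072/1277 H=6144/3121] → run H
t=10: vr[G=3072/1277] → run G
t=11: vr[G=4096/1277] → run G
t=12: vr[G=5120/1277] → run G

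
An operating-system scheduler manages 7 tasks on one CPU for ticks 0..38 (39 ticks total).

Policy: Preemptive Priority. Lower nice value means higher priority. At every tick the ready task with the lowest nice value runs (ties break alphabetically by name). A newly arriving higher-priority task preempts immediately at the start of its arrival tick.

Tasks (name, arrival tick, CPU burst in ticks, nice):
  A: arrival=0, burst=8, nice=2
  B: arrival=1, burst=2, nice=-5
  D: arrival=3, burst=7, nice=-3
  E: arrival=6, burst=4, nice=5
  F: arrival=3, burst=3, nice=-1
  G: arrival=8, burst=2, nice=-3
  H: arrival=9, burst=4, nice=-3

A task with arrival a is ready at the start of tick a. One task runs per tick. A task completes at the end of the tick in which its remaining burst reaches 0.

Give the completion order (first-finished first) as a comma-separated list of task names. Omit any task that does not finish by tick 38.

completion order = B, D, G, H, F, A, E

t=0: ready={A} → run A
t=1: ready={A,B} → run B
t=2: ready={A,B} → run B
t=3: ready={A,D,F} → run D
t=4: ready={A,D,F} → run D
t=5: ready={A,D,F} → run D
t=6: ready={A,D,E,F} → run D
t=7: ready={A,D,E,F} → run D
t=8: ready={A,D,E,F,G} → run D
t=9: ready={A,D,E,F,G,H} → run D
t=10: ready={A,E,F,G,H} → run G
t=11: ready={A,E,F,G,H} → run G
t=12: ready={A,E,F,H} → run H
t=13: ready={A,E,F,H} → run H
t=14: ready={A,E,F,H} → run H
t=15: ready={A,E,F,H} → run H
t=16: ready={A,E,F} → run F
t=17: ready={A,E,F} → run F
t=18: ready={A,E,F} → run F
t=19: ready={A,E} → run A
t=20: ready={A,E} → run A
t=21: ready={A,E} → run A
t=22: ready={A,E} → run A
t=23: ready={A,E} → run A
t=24: ready={A,E} → run A
t=25: ready={A,E} → run A
t=26: ready={E} → run E
t=27: ready={E} → run E
t=28: ready={E} → run E
t=29: ready={E} → run E
t=30: (idle)
t=31: (idle)
t=32: (idle)
t=33: (idle)
t=34: (idle)
t=35: (idle)
t=36: (idle)
t=37: (idle)
t=38: (idle)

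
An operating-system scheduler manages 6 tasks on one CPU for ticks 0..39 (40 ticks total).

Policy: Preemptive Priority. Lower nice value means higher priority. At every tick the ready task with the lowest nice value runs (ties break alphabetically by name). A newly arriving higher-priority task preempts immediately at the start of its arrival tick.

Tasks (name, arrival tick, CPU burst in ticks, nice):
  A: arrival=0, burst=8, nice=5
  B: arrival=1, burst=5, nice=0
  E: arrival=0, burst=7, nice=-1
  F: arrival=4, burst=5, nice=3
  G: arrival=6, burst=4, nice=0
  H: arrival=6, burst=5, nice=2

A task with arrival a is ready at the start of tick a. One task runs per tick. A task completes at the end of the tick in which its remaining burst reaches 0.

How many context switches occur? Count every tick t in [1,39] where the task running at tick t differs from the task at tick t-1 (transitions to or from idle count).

t=0: ready={A,E} → run E
t=1: ready={A,B,E} → run E
t=2: ready={A,B,E} → run E
t=3: ready={A,B,E} → run E
t=4: ready={A,B,E,F} → run E
t=5: ready={A,B,E,F} → run E
t=6: ready={A,B,E,F,G,H} → run E
t=7: ready={A,B,F,G,H} → run B
t=8: ready={A,B,F,G,H} → run B
t=9: ready={A,B,F,G,H} → run B
t=10: ready={A,B,F,G,H} → run B
t=11: ready={A,B,F,G,H} → run B
t=12: ready={A,F,G,H} → run G
t=13: ready={A,F,G,H} → run G
t=14: ready={A,F,G,H} → run G
t=15: ready={A,F,G,H} → run G
t=16: ready={A,F,H} → run H
t=17: ready={A,F,H} → run H
t=18: ready={A,F,H} → run H
t=19: ready={A,F,H} → run H
t=20: ready={A,F,H} → run H
t=21: ready={A,F} → run F
t=22: ready={A,F} → run F
t=23: ready={A,F} → run F
t=24: ready={A,F} → run F
t=25: ready={A,F} → run F
t=26: ready={A} → run A
t=27: ready={A} → run A
t=28: ready={A} → run A
t=29: ready={A} → run A
t=30: ready={A} → run A
t=31: ready={A} → run A
t=32: ready={A} → run A
t=33: ready={A} → run A
t=34: (idle)
t=35: (idle)
t=36: (idle)
t=37: (idle)
t=38: (idle)
t=39: (idle)

context switches = 6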